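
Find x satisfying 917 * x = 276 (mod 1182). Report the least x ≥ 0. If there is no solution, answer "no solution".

726

First find gcd(917, 1182):
1182 = 1·917 + 265
917 = 3·265 + 122
265 = 2·122 + 21
122 = 5·21 + 17
21 = 1·17 + 4
17 = 4·4 + 1
4 = 4·1 + 0
gcd = 1, so a unique solution mod 1182 exists.
Back-substitute for the Bézout coefficients:
1 = 17 − 4·4
1 = −4·21 + 5·17
1 = 5·122 − 29·21
1 = −29·265 + 63·122
1 = 63·917 − 218·265
1 = −218·1182 + 281·917
So 917·(281) ≡ 1 (mod 1182), giving 917⁻¹ ≡ 281.
x ≡ 917⁻¹·276 ≡ 281·276 ≡ 726 (mod 1182).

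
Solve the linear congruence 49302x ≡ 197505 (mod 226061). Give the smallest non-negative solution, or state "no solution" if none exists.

First find gcd(49302, 226061):
226061 = 4*49302 + 28853
49302 = 1*28853 + 20449
28853 = 1*20449 + 8404
20449 = 2*8404 + 3641
8404 = 2*3641 + 1122
3641 = 3*1122 + 275
1122 = 4*275 + 22
275 = 12*22 + 11
22 = 2*11 + 0
gcd = 11 and 11 | 197505, so solutions exist. Divide through by 11: 4482x ≡ 17955 (mod 20551).
Now find 4482⁻¹ mod 20551:
20551 = 4*4482 + 2623
4482 = 1*2623 + 1859
2623 = 1*1859 + 764
1859 = 2*764 + 331
764 = 2*331 + 102
331 = 3*102 + 25
102 = 4*25 + 2
25 = 12*2 + 1
2 = 2*1 + 0
Back-substitute:
1 = 25 − 12·2
1 = −12·102 + 49·25
1 = 49·331 − 159·102
1 = −159·764 + 367·331
1 = 367·1859 − 893·764
1 = −893·2623 + 1260·1859
1 = 1260·4482 − 2153·2623
1 = −2153·20551 + 9872·4482
So 4482⁻¹ ≡ 9872 (mod 20551).
Then x ≡ 9872·17955 ≡ 19936 (mod 20551); the smallest non-negative solution is x = 19936.

19936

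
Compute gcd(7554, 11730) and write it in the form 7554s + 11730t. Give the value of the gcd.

6

Apply Euclid's algorithm to 11730 and 7554:
11730 = 1×7554 + 4176
7554 = 1×4176 + 3378
4176 = 1×3378 + 798
3378 = 4×798 + 186
798 = 4×186 + 54
186 = 3×54 + 24
54 = 2×24 + 6
24 = 4×6 + 0
gcd(7554, 11730) = 6.
Express as a combination:
6 = 54 − 2·24
6 = −2·186 + 7·54
6 = 7·798 − 30·186
6 = −30·3378 + 127·798
6 = 127·4176 − 157·3378
6 = −157·7554 + 284·4176
6 = 284·11730 − 441·7554
So 6 = (284)·11730 + (-441)·7554.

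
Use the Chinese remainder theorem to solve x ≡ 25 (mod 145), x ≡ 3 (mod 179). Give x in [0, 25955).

18440

Write x = 25 + 145·k. Then 145·k ≡ 3 − 25 ≡ 157 (mod 179).
Need 145⁻¹ mod 179. Extended Euclid on (179, 145):
179 = 1*145 + 34
145 = 4*34 + 9
34 = 3*9 + 7
9 = 1*7 + 2
7 = 3*2 + 1
2 = 2*1 + 0
Back-substitute:
1 = 7 − 3·2
1 = −3·9 + 4·7
1 = 4·34 − 15·9
1 = −15·145 + 64·34
1 = 64·179 − 79·145
145⁻¹ ≡ 100 (mod 179), so k ≡ 100·157 ≡ 127 (mod 179).
x = 25 + 145·127 = 18440.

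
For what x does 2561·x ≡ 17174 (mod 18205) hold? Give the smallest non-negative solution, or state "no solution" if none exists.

First find gcd(2561, 18205):
18205 = 7·2561 + 278
2561 = 9·278 + 59
278 = 4·59 + 42
59 = 1·42 + 17
42 = 2·17 + 8
17 = 2·8 + 1
8 = 8·1 + 0
gcd = 1, so a unique solution mod 18205 exists.
Back-substitute for the Bézout coefficients:
1 = 17 − 2·8
1 = −2·42 + 5·17
1 = 5·59 − 7·42
1 = −7·278 + 33·59
1 = 33·2561 − 304·278
1 = −304·18205 + 2161·2561
So 2561·(2161) ≡ 1 (mod 18205), giving 2561⁻¹ ≡ 2161.
x ≡ 2561⁻¹·17174 ≡ 2161·17174 ≡ 11224 (mod 18205).

11224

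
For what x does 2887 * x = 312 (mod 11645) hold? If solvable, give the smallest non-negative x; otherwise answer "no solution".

8991

First find gcd(2887, 11645):
11645 = 4*2887 + 97
2887 = 29*97 + 74
97 = 1*74 + 23
74 = 3*23 + 5
23 = 4*5 + 3
5 = 1*3 + 2
3 = 1*2 + 1
2 = 2*1 + 0
gcd = 1, so a unique solution mod 11645 exists.
Back-substitute for the Bézout coefficients:
1 = 3 − 2
1 = −5 + 2·3
1 = 2·23 − 9·5
1 = −9·74 + 29·23
1 = 29·97 − 38·74
1 = −38·2887 + 1131·97
1 = 1131·11645 − 4562·2887
So 2887·(-4562) ≡ 1 (mod 11645), giving 2887⁻¹ ≡ 7083.
x ≡ 2887⁻¹·312 ≡ 7083·312 ≡ 8991 (mod 11645).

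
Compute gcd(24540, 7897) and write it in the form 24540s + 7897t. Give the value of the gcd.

Apply Euclid's algorithm to 24540 and 7897:
24540 = 3*7897 + 849
7897 = 9*849 + 256
849 = 3*256 + 81
256 = 3*81 + 13
81 = 6*13 + 3
13 = 4*3 + 1
3 = 3*1 + 0
gcd(24540, 7897) = 1.
Back-substituting:
1 = 13 − 4·3
1 = −4·81 + 25·13
1 = 25·256 − 79·81
1 = −79·849 + 262·256
1 = 262·7897 − 2437·849
1 = −2437·24540 + 7573·7897
So 1 = (-2437)·24540 + (7573)·7897.

1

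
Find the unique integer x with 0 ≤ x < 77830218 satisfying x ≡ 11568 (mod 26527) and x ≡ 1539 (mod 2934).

33833493

Write x = 11568 + 26527·k. Then 26527·k ≡ 1539 − 11568 ≡ 1707 (mod 2934).
Need 26527⁻¹ mod 2934. Extended Euclid on (2934, 121):
2934 = 24×121 + 30
121 = 4×30 + 1
30 = 30×1 + 0
Back-substitute:
1 = 121 − 4·30
1 = −4·2934 + 97·121
26527⁻¹ ≡ 97 (mod 2934), so k ≡ 97·1707 ≡ 1275 (mod 2934).
x = 11568 + 26527·1275 = 33833493.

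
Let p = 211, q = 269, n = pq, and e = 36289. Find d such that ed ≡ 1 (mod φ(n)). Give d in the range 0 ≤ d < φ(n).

13609

φ(n) = (p−1)(q−1) = 210·268 = 56280.
Need d with 36289·d ≡ 1 (mod 56280). Apply the extended Euclidean algorithm:
56280 = 1×36289 + 19991
36289 = 1×19991 + 16298
19991 = 1×16298 + 3693
16298 = 4×3693 + 1526
3693 = 2×1526 + 641
1526 = 2×641 + 244
641 = 2×244 + 153
244 = 1×153 + 91
153 = 1×91 + 62
91 = 1×62 + 29
62 = 2×29 + 4
29 = 7×4 + 1
4 = 4×1 + 0
Back-substitute:
1 = 29 − 7·4
1 = −7·62 + 15·29
1 = 15·91 − 22·62
1 = −22·153 + 37·91
1 = 37·244 − 59·153
1 = −59·641 + 155·244
1 = 155·1526 − 369·641
1 = −369·3693 + 893·1526
1 = 893·16298 − 3941·3693
1 = −3941·19991 + 4834·16298
1 = 4834·36289 − 8775·19991
1 = −8775·56280 + 13609·36289
So 36289·13609 ≡ 1 (mod 56280), hence d = 13609.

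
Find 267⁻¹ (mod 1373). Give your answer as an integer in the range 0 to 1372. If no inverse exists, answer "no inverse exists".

gcd(1373, 267) by repeated division:
1373 = 5*267 + 38
267 = 7*38 + 1
38 = 38*1 + 0
Since gcd(267, 1373) = 1, back-substitute to write 1 as a combination:
1 = 267 − 7·38
1 = −7·1373 + 36·267
So 267·36 ≡ 1 (mod 1373).

36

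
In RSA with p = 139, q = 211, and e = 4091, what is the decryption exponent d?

8111

φ(n) = (p−1)(q−1) = 138·210 = 28980.
Need d with 4091·d ≡ 1 (mod 28980). Apply the extended Euclidean algorithm:
28980 = 7·4091 + 343
4091 = 11·343 + 318
343 = 1·318 + 25
318 = 12·25 + 18
25 = 1·18 + 7
18 = 2·7 + 4
7 = 1·4 + 3
4 = 1·3 + 1
3 = 3·1 + 0
Back-substitute:
1 = 4 − 3
1 = −7 + 2·4
1 = 2·18 − 5·7
1 = −5·25 + 7·18
1 = 7·318 − 89·25
1 = −89·343 + 96·318
1 = 96·4091 − 1145·343
1 = −1145·28980 + 8111·4091
So 4091·8111 ≡ 1 (mod 28980), hence d = 8111.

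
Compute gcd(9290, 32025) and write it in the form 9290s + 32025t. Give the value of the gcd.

Apply Euclid's algorithm to 32025 and 9290:
32025 = 3*9290 + 4155
9290 = 2*4155 + 980
4155 = 4*980 + 235
980 = 4*235 + 40
235 = 5*40 + 35
40 = 1*35 + 5
35 = 7*5 + 0
gcd(9290, 32025) = 5.
Working backward:
5 = 40 − 35
5 = −235 + 6·40
5 = 6·980 − 25·235
5 = −25·4155 + 106·980
5 = 106·9290 − 237·4155
5 = −237·32025 + 817·9290
So 5 = (-237)·32025 + (817)·9290.

5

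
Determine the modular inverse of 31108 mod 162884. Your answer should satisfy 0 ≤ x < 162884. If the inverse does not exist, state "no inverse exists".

Compute gcd(31108, 162884):
162884 = 5·31108 + 7344
31108 = 4·7344 + 1732
7344 = 4·1732 + 416
1732 = 4·416 + 68
416 = 6·68 + 8
68 = 8·8 + 4
8 = 2·4 + 0
The gcd is 4, not 1, hence no inverse exists.

no inverse exists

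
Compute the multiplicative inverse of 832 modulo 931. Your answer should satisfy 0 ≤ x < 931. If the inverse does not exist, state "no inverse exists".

489

Apply the Euclidean algorithm to 931 and 832:
931 = 1*832 + 99
832 = 8*99 + 40
99 = 2*40 + 19
40 = 2*19 + 2
19 = 9*2 + 1
2 = 2*1 + 0
gcd = 1, so the inverse exists. Back-substitute:
1 = 19 − 9·2
1 = −9·40 + 19·19
1 = 19·99 − 47·40
1 = −47·832 + 395·99
1 = 395·931 − 442·832
Hence 832⁻¹ ≡ -442 ≡ 489 (mod 931).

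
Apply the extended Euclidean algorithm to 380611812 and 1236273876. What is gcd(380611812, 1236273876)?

12

Apply Euclid's algorithm to 1236273876 and 380611812:
1236273876 = 3*380611812 + 94438440
380611812 = 4*94438440 + 2858052
94438440 = 33*2858052 + 122724
2858052 = 23*122724 + 35400
122724 = 3*35400 + 16524
35400 = 2*16524 + 2352
16524 = 7*2352 + 60
2352 = 39*60 + 12
60 = 5*12 + 0
gcd(380611812, 1236273876) = 12.
Express as a combination:
12 = 2352 − 39·60
12 = −39·16524 + 274·2352
12 = 274·35400 − 587·16524
12 = −587·122724 + 2035·35400
12 = 2035·2858052 − 47392·122724
12 = −47392·94438440 + 1565971·2858052
12 = 1565971·380611812 − 6311276·94438440
12 = −6311276·1236273876 + 20499799·380611812
So 12 = (-6311276)·1236273876 + (20499799)·380611812.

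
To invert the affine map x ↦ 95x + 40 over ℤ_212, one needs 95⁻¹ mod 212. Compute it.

Run Euclid on (212, 95):
212 = 2*95 + 22
95 = 4*22 + 7
22 = 3*7 + 1
7 = 7*1 + 0
Since gcd(95, 212) = 1, back-substitute to write 1 as a combination:
1 = 22 − 3·7
1 = −3·95 + 13·22
1 = 13·212 − 29·95
Hence 95⁻¹ ≡ -29 ≡ 183 (mod 212).

183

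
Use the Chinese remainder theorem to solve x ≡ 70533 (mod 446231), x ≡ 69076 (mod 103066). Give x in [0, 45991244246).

Write x = 70533 + 446231·k. Then 446231·k ≡ 69076 − 70533 ≡ 101609 (mod 103066).
Need 446231⁻¹ mod 103066. Extended Euclid on (103066, 33967):
103066 = 3*33967 + 1165
33967 = 29*1165 + 182
1165 = 6*182 + 73
182 = 2*73 + 36
73 = 2*36 + 1
36 = 36*1 + 0
Back-substitute:
1 = 73 − 2·36
1 = −2·182 + 5·73
1 = 5·1165 − 32·182
1 = −32·33967 + 933·1165
1 = 933·103066 − 2831·33967
446231⁻¹ ≡ 100235 (mod 103066), so k ≡ 100235·101609 ≡ 2127 (mod 103066).
x = 70533 + 446231·2127 = 949203870.

949203870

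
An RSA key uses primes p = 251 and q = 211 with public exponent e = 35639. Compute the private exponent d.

φ(n) = (p−1)(q−1) = 250·210 = 52500.
Need d with 35639·d ≡ 1 (mod 52500). Apply the extended Euclidean algorithm:
52500 = 1*35639 + 16861
35639 = 2*16861 + 1917
16861 = 8*1917 + 1525
1917 = 1*1525 + 392
1525 = 3*392 + 349
392 = 1*349 + 43
349 = 8*43 + 5
43 = 8*5 + 3
5 = 1*3 + 2
3 = 1*2 + 1
2 = 2*1 + 0
Back-substitute:
1 = 3 − 2
1 = −5 + 2·3
1 = 2·43 − 17·5
1 = −17·349 + 138·43
1 = 138·392 − 155·349
1 = −155·1525 + 603·392
1 = 603·1917 − 758·1525
1 = −758·16861 + 6667·1917
1 = 6667·35639 − 14092·16861
1 = −14092·52500 + 20759·35639
So 35639·20759 ≡ 1 (mod 52500), hence d = 20759.

20759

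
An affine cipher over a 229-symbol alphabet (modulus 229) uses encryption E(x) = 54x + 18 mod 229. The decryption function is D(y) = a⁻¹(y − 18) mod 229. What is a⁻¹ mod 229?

Run Euclid on (229, 54):
229 = 4·54 + 13
54 = 4·13 + 2
13 = 6·2 + 1
2 = 2·1 + 0
Since gcd(54, 229) = 1, back-substitute to write 1 as a combination:
1 = 13 − 6·2
1 = −6·54 + 25·13
1 = 25·229 − 106·54
Thus 54·(-106) ≡ 1 (mod 229); reducing, -106 mod 229 = 123.

123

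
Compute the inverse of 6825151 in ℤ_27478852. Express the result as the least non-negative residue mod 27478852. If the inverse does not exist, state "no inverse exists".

Extended Euclidean algorithm:
27478852 = 4×6825151 + 178248
6825151 = 38×178248 + 51727
178248 = 3×51727 + 23067
51727 = 2×23067 + 5593
23067 = 4×5593 + 695
5593 = 8×695 + 33
695 = 21×33 + 2
33 = 16×2 + 1
2 = 2×1 + 0
The gcd is 1. Working backward:
1 = 33 − 16·2
1 = −16·695 + 337·33
1 = 337·5593 − 2712·695
1 = −2712·23067 + 11185·5593
1 = 11185·51727 − 25082·23067
1 = −25082·178248 + 86431·51727
1 = 86431·6825151 − 3309460·178248
1 = −3309460·27478852 + 13324271·6825151
So 6825151·13324271 ≡ 1 (mod 27478852).

13324271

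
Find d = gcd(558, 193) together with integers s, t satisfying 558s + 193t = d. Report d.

Euclidean algorithm:
558 = 2*193 + 172
193 = 1*172 + 21
172 = 8*21 + 4
21 = 5*4 + 1
4 = 4*1 + 0
gcd(558, 193) = 1.
Working backward:
1 = 21 − 5·4
1 = −5·172 + 41·21
1 = 41·193 − 46·172
1 = −46·558 + 133·193
So 1 = (-46)·558 + (133)·193.

1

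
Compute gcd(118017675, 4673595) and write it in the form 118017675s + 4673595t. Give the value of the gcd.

15

Repeated division:
118017675 = 25×4673595 + 1177800
4673595 = 3×1177800 + 1140195
1177800 = 1×1140195 + 37605
1140195 = 30×37605 + 12045
37605 = 3×12045 + 1470
12045 = 8×1470 + 285
1470 = 5×285 + 45
285 = 6×45 + 15
45 = 3×15 + 0
gcd(118017675, 4673595) = 15.
Working backward:
15 = 285 − 6·45
15 = −6·1470 + 31·285
15 = 31·12045 − 254·1470
15 = −254·37605 + 793·12045
15 = 793·1140195 − 24044·37605
15 = −24044·1177800 + 24837·1140195
15 = 24837·4673595 − 98555·1177800
15 = −98555·118017675 + 2488712·4673595
So 15 = (-98555)·118017675 + (2488712)·4673595.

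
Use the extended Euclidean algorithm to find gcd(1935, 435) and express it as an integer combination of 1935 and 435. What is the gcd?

15

Apply Euclid's algorithm to 1935 and 435:
1935 = 4·435 + 195
435 = 2·195 + 45
195 = 4·45 + 15
45 = 3·15 + 0
gcd(1935, 435) = 15.
Back-substituting:
15 = 195 − 4·45
15 = −4·435 + 9·195
15 = 9·1935 − 40·435
So 15 = (9)·1935 + (-40)·435.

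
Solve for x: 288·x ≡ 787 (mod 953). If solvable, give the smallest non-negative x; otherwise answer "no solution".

284

First find gcd(288, 953):
953 = 3·288 + 89
288 = 3·89 + 21
89 = 4·21 + 5
21 = 4·5 + 1
5 = 5·1 + 0
gcd = 1, so a unique solution mod 953 exists.
Back-substitute for the Bézout coefficients:
1 = 21 − 4·5
1 = −4·89 + 17·21
1 = 17·288 − 55·89
1 = −55·953 + 182·288
So 288·(182) ≡ 1 (mod 953), giving 288⁻¹ ≡ 182.
x ≡ 288⁻¹·787 ≡ 182·787 ≡ 284 (mod 953).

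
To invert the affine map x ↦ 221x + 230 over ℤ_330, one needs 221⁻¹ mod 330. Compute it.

Run Euclid on (330, 221):
330 = 1·221 + 109
221 = 2·109 + 3
109 = 36·3 + 1
3 = 3·1 + 0
The gcd is 1. Working backward:
1 = 109 − 36·3
1 = −36·221 + 73·109
1 = 73·330 − 109·221
So 221·(-109) ≡ 1 (mod 330), and -109 ≡ 221 (mod 330).

221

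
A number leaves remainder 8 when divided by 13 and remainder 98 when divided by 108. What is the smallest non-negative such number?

Write x = 8 + 13·k. Then 13·k ≡ 98 − 8 ≡ 90 (mod 108).
Need 13⁻¹ mod 108. Extended Euclid on (108, 13):
108 = 8*13 + 4
13 = 3*4 + 1
4 = 4*1 + 0
Back-substitute:
1 = 13 − 3·4
1 = −3·108 + 25·13
13⁻¹ ≡ 25 (mod 108), so k ≡ 25·90 ≡ 90 (mod 108).
x = 8 + 13·90 = 1178.

1178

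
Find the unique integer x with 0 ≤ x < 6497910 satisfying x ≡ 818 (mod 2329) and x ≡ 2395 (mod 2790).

3897235

Write x = 818 + 2329·k. Then 2329·k ≡ 2395 − 818 ≡ 1577 (mod 2790).
Need 2329⁻¹ mod 2790. Extended Euclid on (2790, 2329):
2790 = 1·2329 + 461
2329 = 5·461 + 24
461 = 19·24 + 5
24 = 4·5 + 4
5 = 1·4 + 1
4 = 4·1 + 0
Back-substitute:
1 = 5 − 4
1 = −24 + 5·5
1 = 5·461 − 96·24
1 = −96·2329 + 485·461
1 = 485·2790 − 581·2329
2329⁻¹ ≡ 2209 (mod 2790), so k ≡ 2209·1577 ≡ 1673 (mod 2790).
x = 818 + 2329·1673 = 3897235.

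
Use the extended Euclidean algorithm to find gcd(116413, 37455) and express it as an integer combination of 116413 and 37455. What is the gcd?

Euclidean algorithm:
116413 = 3·37455 + 4048
37455 = 9·4048 + 1023
4048 = 3·1023 + 979
1023 = 1·979 + 44
979 = 22·44 + 11
44 = 4·11 + 0
gcd(116413, 37455) = 11.
Working backward:
11 = 979 − 22·44
11 = −22·1023 + 23·979
11 = 23·4048 − 91·1023
11 = −91·37455 + 842·4048
11 = 842·116413 − 2617·37455
So 11 = (842)·116413 + (-2617)·37455.

11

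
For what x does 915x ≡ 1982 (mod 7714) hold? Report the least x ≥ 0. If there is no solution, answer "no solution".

5246

First find gcd(915, 7714):
7714 = 8·915 + 394
915 = 2·394 + 127
394 = 3·127 + 13
127 = 9·13 + 10
13 = 1·10 + 3
10 = 3·3 + 1
3 = 3·1 + 0
gcd = 1, so a unique solution mod 7714 exists.
Back-substitute for the Bézout coefficients:
1 = 10 − 3·3
1 = −3·13 + 4·10
1 = 4·127 − 39·13
1 = −39·394 + 121·127
1 = 121·915 − 281·394
1 = −281·7714 + 2369·915
So 915·(2369) ≡ 1 (mod 7714), giving 915⁻¹ ≡ 2369.
x ≡ 915⁻¹·1982 ≡ 2369·1982 ≡ 5246 (mod 7714).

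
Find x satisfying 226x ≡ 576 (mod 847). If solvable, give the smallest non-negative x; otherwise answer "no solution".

85

First find gcd(226, 847):
847 = 3·226 + 169
226 = 1·169 + 57
169 = 2·57 + 55
57 = 1·55 + 2
55 = 27·2 + 1
2 = 2·1 + 0
gcd = 1, so a unique solution mod 847 exists.
Back-substitute for the Bézout coefficients:
1 = 55 − 27·2
1 = −27·57 + 28·55
1 = 28·169 − 83·57
1 = −83·226 + 111·169
1 = 111·847 − 416·226
So 226·(-416) ≡ 1 (mod 847), giving 226⁻¹ ≡ 431.
x ≡ 226⁻¹·576 ≡ 431·576 ≡ 85 (mod 847).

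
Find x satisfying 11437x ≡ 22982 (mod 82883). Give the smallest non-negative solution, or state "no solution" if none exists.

67036

First find gcd(11437, 82883):
82883 = 7*11437 + 2824
11437 = 4*2824 + 141
2824 = 20*141 + 4
141 = 35*4 + 1
4 = 4*1 + 0
gcd = 1, so a unique solution mod 82883 exists.
Back-substitute for the Bézout coefficients:
1 = 141 − 35·4
1 = −35·2824 + 701·141
1 = 701·11437 − 2839·2824
1 = −2839·82883 + 20574·11437
So 11437·(20574) ≡ 1 (mod 82883), giving 11437⁻¹ ≡ 20574.
x ≡ 11437⁻¹·22982 ≡ 20574·22982 ≡ 67036 (mod 82883).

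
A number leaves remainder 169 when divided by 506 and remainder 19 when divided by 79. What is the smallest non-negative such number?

10289

Write x = 169 + 506·k. Then 506·k ≡ 19 − 169 ≡ 8 (mod 79).
Need 506⁻¹ mod 79. Extended Euclid on (79, 32):
79 = 2×32 + 15
32 = 2×15 + 2
15 = 7×2 + 1
2 = 2×1 + 0
Back-substitute:
1 = 15 − 7·2
1 = −7·32 + 15·15
1 = 15·79 − 37·32
506⁻¹ ≡ 42 (mod 79), so k ≡ 42·8 ≡ 20 (mod 79).
x = 169 + 506·20 = 10289.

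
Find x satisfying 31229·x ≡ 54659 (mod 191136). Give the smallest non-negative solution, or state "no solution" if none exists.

First find gcd(31229, 191136):
191136 = 6*31229 + 3762
31229 = 8*3762 + 1133
3762 = 3*1133 + 363
1133 = 3*363 + 44
363 = 8*44 + 11
44 = 4*11 + 0
gcd = 11 and 11 | 54659, so solutions exist. Divide through by 11: 2839x ≡ 4969 (mod 17376).
Now find 2839⁻¹ mod 17376:
17376 = 6×2839 + 342
2839 = 8×342 + 103
342 = 3×103 + 33
103 = 3×33 + 4
33 = 8×4 + 1
4 = 4×1 + 0
Back-substitute:
1 = 33 − 8·4
1 = −8·103 + 25·33
1 = 25·342 − 83·103
1 = −83·2839 + 689·342
1 = 689·17376 − 4217·2839
So 2839·(-4217) ≡ 1 (mod 17376), i.e. 2839⁻¹ ≡ 13159.
Then x ≡ 13159·4969 ≡ 1183 (mod 17376); the smallest non-negative solution is x = 1183.

1183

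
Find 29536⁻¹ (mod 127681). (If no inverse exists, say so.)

65842

Extended Euclidean algorithm:
127681 = 4×29536 + 9537
29536 = 3×9537 + 925
9537 = 10×925 + 287
925 = 3×287 + 64
287 = 4×64 + 31
64 = 2×31 + 2
31 = 15×2 + 1
2 = 2×1 + 0
The gcd is 1. Working backward:
1 = 31 − 15·2
1 = −15·64 + 31·31
1 = 31·287 − 139·64
1 = −139·925 + 448·287
1 = 448·9537 − 4619·925
1 = −4619·29536 + 14305·9537
1 = 14305·127681 − 61839·29536
So 29536·(-61839) ≡ 1 (mod 127681), and -61839 ≡ 65842 (mod 127681).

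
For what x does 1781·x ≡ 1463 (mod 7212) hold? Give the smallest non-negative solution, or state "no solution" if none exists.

835

First find gcd(1781, 7212):
7212 = 4*1781 + 88
1781 = 20*88 + 21
88 = 4*21 + 4
21 = 5*4 + 1
4 = 4*1 + 0
gcd = 1, so a unique solution mod 7212 exists.
Back-substitute for the Bézout coefficients:
1 = 21 − 5·4
1 = −5·88 + 21·21
1 = 21·1781 − 425·88
1 = −425·7212 + 1721·1781
So 1781·(1721) ≡ 1 (mod 7212), giving 1781⁻¹ ≡ 1721.
x ≡ 1781⁻¹·1463 ≡ 1721·1463 ≡ 835 (mod 7212).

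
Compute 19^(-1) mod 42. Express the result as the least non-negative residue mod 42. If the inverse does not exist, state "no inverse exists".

31

Extended Euclidean algorithm:
42 = 2×19 + 4
19 = 4×4 + 3
4 = 1×3 + 1
3 = 3×1 + 0
The gcd is 1. Working backward:
1 = 4 − 3
1 = −19 + 5·4
1 = 5·42 − 11·19
Hence 19⁻¹ ≡ -11 ≡ 31 (mod 42).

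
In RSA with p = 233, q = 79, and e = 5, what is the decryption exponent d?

φ(n) = (p−1)(q−1) = 232·78 = 18096.
Need d with 5·d ≡ 1 (mod 18096). Apply the extended Euclidean algorithm:
18096 = 3619×5 + 1
5 = 5×1 + 0
Back-substitute:
1 = 18096 − 3619·5
So 5·(-3619) ≡ 1 (mod 18096), hence d ≡ -3619 ≡ 14477 (mod 18096).

14477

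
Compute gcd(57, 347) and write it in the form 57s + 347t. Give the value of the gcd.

Repeated division:
347 = 6·57 + 5
57 = 11·5 + 2
5 = 2·2 + 1
2 = 2·1 + 0
gcd(57, 347) = 1.
Express as a combination:
1 = 5 − 2·2
1 = −2·57 + 23·5
1 = 23·347 − 140·57
So 1 = (23)·347 + (-140)·57.

1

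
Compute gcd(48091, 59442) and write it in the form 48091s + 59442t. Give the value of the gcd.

Apply Euclid's algorithm to 59442 and 48091:
59442 = 1·48091 + 11351
48091 = 4·11351 + 2687
11351 = 4·2687 + 603
2687 = 4·603 + 275
603 = 2·275 + 53
275 = 5·53 + 10
53 = 5·10 + 3
10 = 3·3 + 1
3 = 3·1 + 0
gcd(48091, 59442) = 1.
Working backward:
1 = 10 − 3·3
1 = −3·53 + 16·10
1 = 16·275 − 83·53
1 = −83·603 + 182·275
1 = 182·2687 − 811·603
1 = −811·11351 + 3426·2687
1 = 3426·48091 − 14515·11351
1 = −14515·59442 + 17941·48091
So 1 = (-14515)·59442 + (17941)·48091.

1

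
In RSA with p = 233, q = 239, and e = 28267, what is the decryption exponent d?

43779

φ(n) = (p−1)(q−1) = 232·238 = 55216.
Need d with 28267·d ≡ 1 (mod 55216). Apply the extended Euclidean algorithm:
55216 = 1×28267 + 26949
28267 = 1×26949 + 1318
26949 = 20×1318 + 589
1318 = 2×589 + 140
589 = 4×140 + 29
140 = 4×29 + 24
29 = 1×24 + 5
24 = 4×5 + 4
5 = 1×4 + 1
4 = 4×1 + 0
Back-substitute:
1 = 5 − 4
1 = −24 + 5·5
1 = 5·29 − 6·24
1 = −6·140 + 29·29
1 = 29·589 − 122·140
1 = −122·1318 + 273·589
1 = 273·26949 − 5582·1318
1 = −5582·28267 + 5855·26949
1 = 5855·55216 − 11437·28267
So 28267·(-11437) ≡ 1 (mod 55216), hence d ≡ -11437 ≡ 43779 (mod 55216).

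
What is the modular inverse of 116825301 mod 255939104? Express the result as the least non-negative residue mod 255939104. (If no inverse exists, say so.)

Apply the Euclidean algorithm to 255939104 and 116825301:
255939104 = 2*116825301 + 22288502
116825301 = 5*22288502 + 5382791
22288502 = 4*5382791 + 757338
5382791 = 7*757338 + 81425
757338 = 9*81425 + 24513
81425 = 3*24513 + 7886
24513 = 3*7886 + 855
7886 = 9*855 + 191
855 = 4*191 + 91
191 = 2*91 + 9
91 = 10*9 + 1
9 = 9*1 + 0
Since gcd(116825301, 255939104) = 1, back-substitute to write 1 as a combination:
1 = 91 − 10·9
1 = −10·191 + 21·91
1 = 21·855 − 94·191
1 = −94·7886 + 867·855
1 = 867·24513 − 2695·7886
1 = −2695·81425 + 8952·24513
1 = 8952·757338 − 83263·81425
1 = −83263·5382791 + 591793·757338
1 = 591793·22288502 − 2450435·5382791
1 = −2450435·116825301 + 12843968·22288502
1 = 12843968·255939104 − 28138371·116825301
So 116825301·(-28138371) ≡ 1 (mod 255939104), and -28138371 ≡ 227800733 (mod 255939104).

227800733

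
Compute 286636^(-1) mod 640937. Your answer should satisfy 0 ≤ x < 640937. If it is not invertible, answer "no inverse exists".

563227

gcd(640937, 286636) by repeated division:
640937 = 2*286636 + 67665
286636 = 4*67665 + 15976
67665 = 4*15976 + 3761
15976 = 4*3761 + 932
3761 = 4*932 + 33
932 = 28*33 + 8
33 = 4*8 + 1
8 = 8*1 + 0
The gcd is 1. Working backward:
1 = 33 − 4·8
1 = −4·932 + 113·33
1 = 113·3761 − 456·932
1 = −456·15976 + 1937·3761
1 = 1937·67665 − 8204·15976
1 = −8204·286636 + 34753·67665
1 = 34753·640937 − 77710·286636
Hence 286636⁻¹ ≡ -77710 ≡ 563227 (mod 640937).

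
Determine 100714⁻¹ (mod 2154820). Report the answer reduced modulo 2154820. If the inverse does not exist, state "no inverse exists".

Euclidean algorithm on 2154820, 100714:
2154820 = 21·100714 + 39826
100714 = 2·39826 + 21062
39826 = 1·21062 + 18764
21062 = 1·18764 + 2298
18764 = 8·2298 + 380
2298 = 6·380 + 18
380 = 21·18 + 2
18 = 9·2 + 0
Since gcd = 2 > 1, 100714 is not a unit mod 2154820.

no inverse exists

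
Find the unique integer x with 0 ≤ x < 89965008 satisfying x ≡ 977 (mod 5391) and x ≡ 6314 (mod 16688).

Write x = 977 + 5391·k. Then 5391·k ≡ 6314 − 977 ≡ 5337 (mod 16688).
Need 5391⁻¹ mod 16688. Extended Euclid on (16688, 5391):
16688 = 3*5391 + 515
5391 = 10*515 + 241
515 = 2*241 + 33
241 = 7*33 + 10
33 = 3*10 + 3
10 = 3*3 + 1
3 = 3*1 + 0
Back-substitute:
1 = 10 − 3·3
1 = −3·33 + 10·10
1 = 10·241 − 73·33
1 = −73·515 + 156·241
1 = 156·5391 − 1633·515
1 = −1633·16688 + 5055·5391
5391⁻¹ ≡ 5055 (mod 16688), so k ≡ 5055·5337 ≡ 10727 (mod 16688).
x = 977 + 5391·10727 = 57830234.

57830234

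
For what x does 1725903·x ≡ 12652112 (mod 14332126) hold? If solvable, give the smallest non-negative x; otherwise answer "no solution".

10281710

First find gcd(1725903, 14332126):
14332126 = 8×1725903 + 524902
1725903 = 3×524902 + 151197
524902 = 3×151197 + 71311
151197 = 2×71311 + 8575
71311 = 8×8575 + 2711
8575 = 3×2711 + 442
2711 = 6×442 + 59
442 = 7×59 + 29
59 = 2×29 + 1
29 = 29×1 + 0
gcd = 1, so a unique solution mod 14332126 exists.
Back-substitute for the Bézout coefficients:
1 = 59 − 2·29
1 = −2·442 + 15·59
1 = 15·2711 − 92·442
1 = −92·8575 + 291·2711
1 = 291·71311 − 2420·8575
1 = −2420·151197 + 5131·71311
1 = 5131·524902 − 17813·151197
1 = −17813·1725903 + 58570·524902
1 = 58570·14332126 − 486373·1725903
So 1725903·(-486373) ≡ 1 (mod 14332126), giving 1725903⁻¹ ≡ 13845753.
x ≡ 1725903⁻¹·12652112 ≡ 13845753·12652112 ≡ 10281710 (mod 14332126).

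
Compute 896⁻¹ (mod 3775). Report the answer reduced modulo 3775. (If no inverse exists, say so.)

2431

Apply the Euclidean algorithm to 3775 and 896:
3775 = 4*896 + 191
896 = 4*191 + 132
191 = 1*132 + 59
132 = 2*59 + 14
59 = 4*14 + 3
14 = 4*3 + 2
3 = 1*2 + 1
2 = 2*1 + 0
The gcd is 1. Working backward:
1 = 3 − 2
1 = −14 + 5·3
1 = 5·59 − 21·14
1 = −21·132 + 47·59
1 = 47·191 − 68·132
1 = −68·896 + 319·191
1 = 319·3775 − 1344·896
So 896·(-1344) ≡ 1 (mod 3775), and -1344 ≡ 2431 (mod 3775).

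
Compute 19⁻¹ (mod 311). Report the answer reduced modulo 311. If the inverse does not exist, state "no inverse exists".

Apply the Euclidean algorithm to 311 and 19:
311 = 16·19 + 7
19 = 2·7 + 5
7 = 1·5 + 2
5 = 2·2 + 1
2 = 2·1 + 0
The gcd is 1. Working backward:
1 = 5 − 2·2
1 = −2·7 + 3·5
1 = 3·19 − 8·7
1 = −8·311 + 131·19
So 19·131 ≡ 1 (mod 311).

131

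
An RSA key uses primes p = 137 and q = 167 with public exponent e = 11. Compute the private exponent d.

16419

φ(n) = (p−1)(q−1) = 136·166 = 22576.
Need d with 11·d ≡ 1 (mod 22576). Apply the extended Euclidean algorithm:
22576 = 2052*11 + 4
11 = 2*4 + 3
4 = 1*3 + 1
3 = 3*1 + 0
Back-substitute:
1 = 4 − 3
1 = −11 + 3·4
1 = 3·22576 − 6157·11
So 11·(-6157) ≡ 1 (mod 22576), hence d ≡ -6157 ≡ 16419 (mod 22576).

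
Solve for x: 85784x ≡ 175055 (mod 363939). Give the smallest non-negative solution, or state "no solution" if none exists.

First find gcd(85784, 363939):
363939 = 4*85784 + 20803
85784 = 4*20803 + 2572
20803 = 8*2572 + 227
2572 = 11*227 + 75
227 = 3*75 + 2
75 = 37*2 + 1
2 = 2*1 + 0
gcd = 1, so a unique solution mod 363939 exists.
Back-substitute for the Bézout coefficients:
1 = 75 − 37·2
1 = −37·227 + 112·75
1 = 112·2572 − 1269·227
1 = −1269·20803 + 10264·2572
1 = 10264·85784 − 42325·20803
1 = −42325·363939 + 179564·85784
So 85784·(179564) ≡ 1 (mod 363939), giving 85784⁻¹ ≡ 179564.
x ≡ 85784⁻¹·175055 ≡ 179564·175055 ≡ 164590 (mod 363939).

164590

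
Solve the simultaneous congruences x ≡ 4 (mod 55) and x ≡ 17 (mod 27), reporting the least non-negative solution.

719

Write x = 4 + 55·k. Then 55·k ≡ 17 − 4 ≡ 13 (mod 27).
Need 55⁻¹ mod 27. Extended Euclid on (27, 1):
27 = 27·1 + 0
55⁻¹ ≡ 1 (mod 27), so k ≡ 1·13 ≡ 13 (mod 27).
x = 4 + 55·13 = 719.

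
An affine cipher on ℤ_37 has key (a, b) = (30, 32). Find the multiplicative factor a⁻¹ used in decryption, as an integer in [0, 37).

Apply the Euclidean algorithm to 37 and 30:
37 = 1×30 + 7
30 = 4×7 + 2
7 = 3×2 + 1
2 = 2×1 + 0
gcd = 1, so the inverse exists. Back-substitute:
1 = 7 − 3·2
1 = −3·30 + 13·7
1 = 13·37 − 16·30
So 30·(-16) ≡ 1 (mod 37), and -16 ≡ 21 (mod 37).

21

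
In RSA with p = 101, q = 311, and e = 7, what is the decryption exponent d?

φ(n) = (p−1)(q−1) = 100·310 = 31000.
Need d with 7·d ≡ 1 (mod 31000). Apply the extended Euclidean algorithm:
31000 = 4428·7 + 4
7 = 1·4 + 3
4 = 1·3 + 1
3 = 3·1 + 0
Back-substitute:
1 = 4 − 3
1 = −7 + 2·4
1 = 2·31000 − 8857·7
So 7·(-8857) ≡ 1 (mod 31000), hence d ≡ -8857 ≡ 22143 (mod 31000).

22143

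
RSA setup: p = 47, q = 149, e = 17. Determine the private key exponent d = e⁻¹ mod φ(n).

φ(n) = (p−1)(q−1) = 46·148 = 6808.
Need d with 17·d ≡ 1 (mod 6808). Apply the extended Euclidean algorithm:
6808 = 400×17 + 8
17 = 2×8 + 1
8 = 8×1 + 0
Back-substitute:
1 = 17 − 2·8
1 = −2·6808 + 801·17
So 17·801 ≡ 1 (mod 6808), hence d = 801.

801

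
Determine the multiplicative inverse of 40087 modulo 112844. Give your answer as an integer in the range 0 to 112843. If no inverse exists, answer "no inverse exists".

90403

gcd(112844, 40087) by repeated division:
112844 = 2·40087 + 32670
40087 = 1·32670 + 7417
32670 = 4·7417 + 3002
7417 = 2·3002 + 1413
3002 = 2·1413 + 176
1413 = 8·176 + 5
176 = 35·5 + 1
5 = 5·1 + 0
gcd = 1, so the inverse exists. Back-substitute:
1 = 176 − 35·5
1 = −35·1413 + 281·176
1 = 281·3002 − 597·1413
1 = −597·7417 + 1475·3002
1 = 1475·32670 − 6497·7417
1 = −6497·40087 + 7972·32670
1 = 7972·112844 − 22441·40087
Thus 40087·(-22441) ≡ 1 (mod 112844); reducing, -22441 mod 112844 = 90403.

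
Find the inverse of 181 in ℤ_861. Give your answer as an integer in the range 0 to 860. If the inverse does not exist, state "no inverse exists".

685

Extended Euclidean algorithm:
861 = 4×181 + 137
181 = 1×137 + 44
137 = 3×44 + 5
44 = 8×5 + 4
5 = 1×4 + 1
4 = 4×1 + 0
Since gcd(181, 861) = 1, back-substitute to write 1 as a combination:
1 = 5 − 4
1 = −44 + 9·5
1 = 9·137 − 28·44
1 = −28·181 + 37·137
1 = 37·861 − 176·181
Thus 181·(-176) ≡ 1 (mod 861); reducing, -176 mod 861 = 685.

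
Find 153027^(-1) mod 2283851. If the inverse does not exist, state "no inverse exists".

gcd(2283851, 153027) by repeated division:
2283851 = 14·153027 + 141473
153027 = 1·141473 + 11554
141473 = 12·11554 + 2825
11554 = 4·2825 + 254
2825 = 11·254 + 31
254 = 8·31 + 6
31 = 5·6 + 1
6 = 6·1 + 0
Since gcd(153027, 2283851) = 1, back-substitute to write 1 as a combination:
1 = 31 − 5·6
1 = −5·254 + 41·31
1 = 41·2825 − 456·254
1 = −456·11554 + 1865·2825
1 = 1865·141473 − 22836·11554
1 = −22836·153027 + 24701·141473
1 = 24701·2283851 − 368650·153027
Thus 153027·(-368650) ≡ 1 (mod 2283851); reducing, -368650 mod 2283851 = 1915201.

1915201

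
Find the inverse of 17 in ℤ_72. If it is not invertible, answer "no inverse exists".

Extended Euclidean algorithm:
72 = 4×17 + 4
17 = 4×4 + 1
4 = 4×1 + 0
Since gcd(17, 72) = 1, back-substitute to write 1 as a combination:
1 = 17 − 4·4
1 = −4·72 + 17·17
So 17·17 ≡ 1 (mod 72).

17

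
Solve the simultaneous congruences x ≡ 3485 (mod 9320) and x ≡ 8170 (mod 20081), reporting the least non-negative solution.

79428525

Write x = 3485 + 9320·k. Then 9320·k ≡ 8170 − 3485 ≡ 4685 (mod 20081).
Need 9320⁻¹ mod 20081. Extended Euclid on (20081, 9320):
20081 = 2*9320 + 1441
9320 = 6*1441 + 674
1441 = 2*674 + 93
674 = 7*93 + 23
93 = 4*23 + 1
23 = 23*1 + 0
Back-substitute:
1 = 93 − 4·23
1 = −4·674 + 29·93
1 = 29·1441 − 62·674
1 = −62·9320 + 401·1441
1 = 401·20081 − 864·9320
9320⁻¹ ≡ 19217 (mod 20081), so k ≡ 19217·4685 ≡ 8522 (mod 20081).
x = 3485 + 9320·8522 = 79428525.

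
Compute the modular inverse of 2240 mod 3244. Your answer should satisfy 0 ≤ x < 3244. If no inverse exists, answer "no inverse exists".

no inverse exists

Compute gcd(2240, 3244):
3244 = 1×2240 + 1004
2240 = 2×1004 + 232
1004 = 4×232 + 76
232 = 3×76 + 4
76 = 19×4 + 0
Since gcd = 4 > 1, 2240 is not a unit mod 3244.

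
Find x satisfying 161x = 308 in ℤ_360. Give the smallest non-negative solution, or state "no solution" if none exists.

268

First find gcd(161, 360):
360 = 2*161 + 38
161 = 4*38 + 9
38 = 4*9 + 2
9 = 4*2 + 1
2 = 2*1 + 0
gcd = 1, so a unique solution mod 360 exists.
Back-substitute for the Bézout coefficients:
1 = 9 − 4·2
1 = −4·38 + 17·9
1 = 17·161 − 72·38
1 = −72·360 + 161·161
So 161·(161) ≡ 1 (mod 360), giving 161⁻¹ ≡ 161.
x ≡ 161⁻¹·308 ≡ 161·308 ≡ 268 (mod 360).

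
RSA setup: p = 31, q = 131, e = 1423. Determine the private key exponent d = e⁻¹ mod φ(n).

φ(n) = (p−1)(q−1) = 30·130 = 3900.
Need d with 1423·d ≡ 1 (mod 3900). Apply the extended Euclidean algorithm:
3900 = 2×1423 + 1054
1423 = 1×1054 + 369
1054 = 2×369 + 316
369 = 1×316 + 53
316 = 5×53 + 51
53 = 1×51 + 2
51 = 25×2 + 1
2 = 2×1 + 0
Back-substitute:
1 = 51 − 25·2
1 = −25·53 + 26·51
1 = 26·316 − 155·53
1 = −155·369 + 181·316
1 = 181·1054 − 517·369
1 = −517·1423 + 698·1054
1 = 698·3900 − 1913·1423
So 1423·(-1913) ≡ 1 (mod 3900), hence d ≡ -1913 ≡ 1987 (mod 3900).

1987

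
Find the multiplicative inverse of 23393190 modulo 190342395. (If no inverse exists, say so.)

no inverse exists

Euclidean algorithm on 190342395, 23393190:
190342395 = 8*23393190 + 3196875
23393190 = 7*3196875 + 1015065
3196875 = 3*1015065 + 151680
1015065 = 6*151680 + 104985
151680 = 1*104985 + 46695
104985 = 2*46695 + 11595
46695 = 4*11595 + 315
11595 = 36*315 + 255
315 = 1*255 + 60
255 = 4*60 + 15
60 = 4*15 + 0
gcd(23393190, 190342395) = 15 ≠ 1, so 23393190 has no multiplicative inverse modulo 190342395.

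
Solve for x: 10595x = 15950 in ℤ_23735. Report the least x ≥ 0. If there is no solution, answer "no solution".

2748

First find gcd(10595, 23735):
23735 = 2·10595 + 2545
10595 = 4·2545 + 415
2545 = 6·415 + 55
415 = 7·55 + 30
55 = 1·30 + 25
30 = 1·25 + 5
25 = 5·5 + 0
gcd = 5 and 5 | 15950, so solutions exist. Divide through by 5: 2119x ≡ 3190 (mod 4747).
Now find 2119⁻¹ mod 4747:
4747 = 2×2119 + 509
2119 = 4×509 + 83
509 = 6×83 + 11
83 = 7×11 + 6
11 = 1×6 + 5
6 = 1×5 + 1
5 = 5×1 + 0
Back-substitute:
1 = 6 − 5
1 = −11 + 2·6
1 = 2·83 − 15·11
1 = −15·509 + 92·83
1 = 92·2119 − 383·509
1 = −383·4747 + 858·2119
So 2119⁻¹ ≡ 858 (mod 4747).
Then x ≡ 858·3190 ≡ 2748 (mod 4747); the smallest non-negative solution is x = 2748.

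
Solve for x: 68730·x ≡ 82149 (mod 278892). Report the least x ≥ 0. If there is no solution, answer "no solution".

no solution

gcd(68730, 278892):
278892 = 4*68730 + 3972
68730 = 17*3972 + 1206
3972 = 3*1206 + 354
1206 = 3*354 + 144
354 = 2*144 + 66
144 = 2*66 + 12
66 = 5*12 + 6
12 = 2*6 + 0
gcd = 6, but 6 ∤ 82149, so the congruence has no solution.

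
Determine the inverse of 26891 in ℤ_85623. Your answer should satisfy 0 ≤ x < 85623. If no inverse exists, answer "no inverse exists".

80624

Apply the Euclidean algorithm to 85623 and 26891:
85623 = 3·26891 + 4950
26891 = 5·4950 + 2141
4950 = 2·2141 + 668
2141 = 3·668 + 137
668 = 4·137 + 120
137 = 1·120 + 17
120 = 7·17 + 1
17 = 17·1 + 0
The gcd is 1. Working backward:
1 = 120 − 7·17
1 = −7·137 + 8·120
1 = 8·668 − 39·137
1 = −39·2141 + 125·668
1 = 125·4950 − 289·2141
1 = −289·26891 + 1570·4950
1 = 1570·85623 − 4999·26891
Hence 26891⁻¹ ≡ -4999 ≡ 80624 (mod 85623).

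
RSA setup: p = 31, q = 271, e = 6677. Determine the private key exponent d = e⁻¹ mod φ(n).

φ(n) = (p−1)(q−1) = 30·270 = 8100.
Need d with 6677·d ≡ 1 (mod 8100). Apply the extended Euclidean algorithm:
8100 = 1*6677 + 1423
6677 = 4*1423 + 985
1423 = 1*985 + 438
985 = 2*438 + 109
438 = 4*109 + 2
109 = 54*2 + 1
2 = 2*1 + 0
Back-substitute:
1 = 109 − 54·2
1 = −54·438 + 217·109
1 = 217·985 − 488·438
1 = −488·1423 + 705·985
1 = 705·6677 − 3308·1423
1 = −3308·8100 + 4013·6677
So 6677·4013 ≡ 1 (mod 8100), hence d = 4013.

4013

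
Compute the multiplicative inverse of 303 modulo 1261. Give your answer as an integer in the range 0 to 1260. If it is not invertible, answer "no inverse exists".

Extended Euclidean algorithm:
1261 = 4×303 + 49
303 = 6×49 + 9
49 = 5×9 + 4
9 = 2×4 + 1
4 = 4×1 + 0
Since gcd(303, 1261) = 1, back-substitute to write 1 as a combination:
1 = 9 − 2·4
1 = −2·49 + 11·9
1 = 11·303 − 68·49
1 = −68·1261 + 283·303
So 303·283 ≡ 1 (mod 1261).

283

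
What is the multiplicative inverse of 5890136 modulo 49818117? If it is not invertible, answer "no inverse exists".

27162773

Extended Euclidean algorithm:
49818117 = 8·5890136 + 2697029
5890136 = 2·2697029 + 496078
2697029 = 5·496078 + 216639
496078 = 2·216639 + 62800
216639 = 3·62800 + 28239
62800 = 2·28239 + 6322
28239 = 4·6322 + 2951
6322 = 2·2951 + 420
2951 = 7·420 + 11
420 = 38·11 + 2
11 = 5·2 + 1
2 = 2·1 + 0
The gcd is 1. Working backward:
1 = 11 − 5·2
1 = −5·420 + 191·11
1 = 191·2951 − 1342·420
1 = −1342·6322 + 2875·2951
1 = 2875·28239 − 12842·6322
1 = −12842·62800 + 28559·28239
1 = 28559·216639 − 98519·62800
1 = −98519·496078 + 225597·216639
1 = 225597·2697029 − 1226504·496078
1 = −1226504·5890136 + 2678605·2697029
1 = 2678605·49818117 − 22655344·5890136
So 5890136·(-22655344) ≡ 1 (mod 49818117), and -22655344 ≡ 27162773 (mod 49818117).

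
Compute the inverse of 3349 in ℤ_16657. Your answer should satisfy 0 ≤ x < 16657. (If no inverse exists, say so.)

6625

Run Euclid on (16657, 3349):
16657 = 4×3349 + 3261
3349 = 1×3261 + 88
3261 = 37×88 + 5
88 = 17×5 + 3
5 = 1×3 + 2
3 = 1×2 + 1
2 = 2×1 + 0
The gcd is 1. Working backward:
1 = 3 − 2
1 = −5 + 2·3
1 = 2·88 − 35·5
1 = −35·3261 + 1297·88
1 = 1297·3349 − 1332·3261
1 = −1332·16657 + 6625·3349
So 3349·6625 ≡ 1 (mod 16657).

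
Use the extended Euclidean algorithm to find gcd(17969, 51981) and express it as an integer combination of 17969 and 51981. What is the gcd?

Repeated division:
51981 = 2·17969 + 16043
17969 = 1·16043 + 1926
16043 = 8·1926 + 635
1926 = 3·635 + 21
635 = 30·21 + 5
21 = 4·5 + 1
5 = 5·1 + 0
gcd(17969, 51981) = 1.
Working backward:
1 = 21 − 4·5
1 = −4·635 + 121·21
1 = 121·1926 − 367·635
1 = −367·16043 + 3057·1926
1 = 3057·17969 − 3424·16043
1 = −3424·51981 + 9905·17969
So 1 = (-3424)·51981 + (9905)·17969.

1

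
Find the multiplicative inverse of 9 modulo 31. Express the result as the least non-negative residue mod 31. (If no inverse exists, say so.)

Extended Euclidean algorithm:
31 = 3*9 + 4
9 = 2*4 + 1
4 = 4*1 + 0
gcd = 1, so the inverse exists. Back-substitute:
1 = 9 − 2·4
1 = −2·31 + 7·9
So 9·7 ≡ 1 (mod 31).

7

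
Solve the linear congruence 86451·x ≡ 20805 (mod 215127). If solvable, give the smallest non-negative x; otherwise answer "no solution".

First find gcd(86451, 215127):
215127 = 2×86451 + 42225
86451 = 2×42225 + 2001
42225 = 21×2001 + 204
2001 = 9×204 + 165
204 = 1×165 + 39
165 = 4×39 + 9
39 = 4×9 + 3
9 = 3×3 + 0
gcd = 3 and 3 | 20805, so solutions exist. Divide through by 3: 28817x ≡ 6935 (mod 71709).
Now find 28817⁻¹ mod 71709:
71709 = 2·28817 + 14075
28817 = 2·14075 + 667
14075 = 21·667 + 68
667 = 9·68 + 55
68 = 1·55 + 13
55 = 4·13 + 3
13 = 4·3 + 1
3 = 3·1 + 0
Back-substitute:
1 = 13 − 4·3
1 = −4·55 + 17·13
1 = 17·68 − 21·55
1 = −21·667 + 206·68
1 = 206·14075 − 4347·667
1 = −4347·28817 + 8900·14075
1 = 8900·71709 − 22147·28817
So 28817·(-22147) ≡ 1 (mod 71709), i.e. 28817⁻¹ ≡ 49562.
Then x ≡ 49562·6935 ≡ 11233 (mod 71709); the smallest non-negative solution is x = 11233.

11233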